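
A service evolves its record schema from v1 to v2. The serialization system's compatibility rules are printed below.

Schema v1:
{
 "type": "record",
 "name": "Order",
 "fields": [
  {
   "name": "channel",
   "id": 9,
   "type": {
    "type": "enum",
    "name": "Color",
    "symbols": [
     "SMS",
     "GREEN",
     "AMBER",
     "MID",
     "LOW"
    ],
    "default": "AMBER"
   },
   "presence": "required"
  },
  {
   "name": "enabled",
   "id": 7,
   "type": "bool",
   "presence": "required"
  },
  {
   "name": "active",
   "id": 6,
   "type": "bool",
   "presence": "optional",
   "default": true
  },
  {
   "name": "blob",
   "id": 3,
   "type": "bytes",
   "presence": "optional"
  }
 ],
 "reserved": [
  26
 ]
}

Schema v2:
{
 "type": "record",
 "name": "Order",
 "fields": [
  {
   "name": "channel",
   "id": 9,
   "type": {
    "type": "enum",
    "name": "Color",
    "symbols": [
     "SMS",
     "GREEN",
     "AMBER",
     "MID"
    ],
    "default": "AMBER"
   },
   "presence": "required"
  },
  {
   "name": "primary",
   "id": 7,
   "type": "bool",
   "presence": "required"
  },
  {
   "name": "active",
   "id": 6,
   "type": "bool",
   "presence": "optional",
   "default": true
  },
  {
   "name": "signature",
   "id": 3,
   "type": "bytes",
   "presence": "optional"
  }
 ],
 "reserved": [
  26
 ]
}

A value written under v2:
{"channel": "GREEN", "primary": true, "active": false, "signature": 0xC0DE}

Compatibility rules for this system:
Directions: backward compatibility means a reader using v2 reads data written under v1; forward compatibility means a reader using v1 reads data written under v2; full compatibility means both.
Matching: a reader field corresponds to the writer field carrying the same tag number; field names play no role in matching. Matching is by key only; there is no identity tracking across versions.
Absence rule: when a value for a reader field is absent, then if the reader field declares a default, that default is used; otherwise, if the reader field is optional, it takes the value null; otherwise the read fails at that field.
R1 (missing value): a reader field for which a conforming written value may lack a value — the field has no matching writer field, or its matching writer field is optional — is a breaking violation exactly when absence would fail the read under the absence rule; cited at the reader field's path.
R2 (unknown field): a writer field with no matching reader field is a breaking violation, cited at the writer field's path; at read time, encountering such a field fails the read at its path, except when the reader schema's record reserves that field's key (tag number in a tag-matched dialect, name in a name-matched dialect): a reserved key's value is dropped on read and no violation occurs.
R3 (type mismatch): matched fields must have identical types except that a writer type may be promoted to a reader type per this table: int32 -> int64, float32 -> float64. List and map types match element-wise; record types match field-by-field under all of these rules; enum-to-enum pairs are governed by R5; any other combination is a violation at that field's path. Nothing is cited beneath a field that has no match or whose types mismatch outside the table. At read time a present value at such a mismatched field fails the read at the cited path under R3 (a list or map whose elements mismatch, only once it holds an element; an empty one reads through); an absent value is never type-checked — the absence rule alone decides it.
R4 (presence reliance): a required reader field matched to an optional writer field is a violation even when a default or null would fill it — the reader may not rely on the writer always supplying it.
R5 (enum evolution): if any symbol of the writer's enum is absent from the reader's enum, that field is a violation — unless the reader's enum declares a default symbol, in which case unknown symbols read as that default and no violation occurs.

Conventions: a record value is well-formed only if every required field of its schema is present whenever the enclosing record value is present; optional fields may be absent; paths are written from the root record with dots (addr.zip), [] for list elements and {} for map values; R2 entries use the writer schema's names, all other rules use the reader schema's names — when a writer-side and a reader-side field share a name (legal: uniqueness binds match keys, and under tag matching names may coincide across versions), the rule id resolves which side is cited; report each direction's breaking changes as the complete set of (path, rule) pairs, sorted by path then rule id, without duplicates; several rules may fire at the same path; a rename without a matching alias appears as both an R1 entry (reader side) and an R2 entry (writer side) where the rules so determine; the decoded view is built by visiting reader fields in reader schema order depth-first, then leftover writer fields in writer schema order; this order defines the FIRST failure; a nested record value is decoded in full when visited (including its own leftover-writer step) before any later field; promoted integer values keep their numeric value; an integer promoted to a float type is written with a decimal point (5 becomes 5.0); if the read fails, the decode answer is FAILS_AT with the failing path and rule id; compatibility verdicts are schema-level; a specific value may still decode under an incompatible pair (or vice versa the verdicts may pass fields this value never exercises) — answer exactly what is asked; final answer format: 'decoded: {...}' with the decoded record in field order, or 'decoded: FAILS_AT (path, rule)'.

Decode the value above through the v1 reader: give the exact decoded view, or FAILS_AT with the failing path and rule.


each type pair in Order: writer, then reader
decode walk for Order under reader schema v1:
  channel := "GREEN"
  enabled := true (from writer primary)
  active := false
  blob := 0xC0DE (from writer signature)
  => decoded: {"channel": "GREEN", "enabled": true, "active": false, "blob": 0xC0DE}
remaining Order differences; none change what is asked:
  renamed field blob to signature in record Order -> inert under this dialect — no rule fires on Order and the result does not move
  renamed field enabled to primary in record Order -> inert under this dialect — no rule fires on Order and the result does not move
  enum Color (field channel in record Order): symbol LOW removed -> inert under this dialect — no rule fires on Order and the result does not move

decoded: {"channel": "GREEN", "enabled": true, "active": false, "blob": 0xC0DE}


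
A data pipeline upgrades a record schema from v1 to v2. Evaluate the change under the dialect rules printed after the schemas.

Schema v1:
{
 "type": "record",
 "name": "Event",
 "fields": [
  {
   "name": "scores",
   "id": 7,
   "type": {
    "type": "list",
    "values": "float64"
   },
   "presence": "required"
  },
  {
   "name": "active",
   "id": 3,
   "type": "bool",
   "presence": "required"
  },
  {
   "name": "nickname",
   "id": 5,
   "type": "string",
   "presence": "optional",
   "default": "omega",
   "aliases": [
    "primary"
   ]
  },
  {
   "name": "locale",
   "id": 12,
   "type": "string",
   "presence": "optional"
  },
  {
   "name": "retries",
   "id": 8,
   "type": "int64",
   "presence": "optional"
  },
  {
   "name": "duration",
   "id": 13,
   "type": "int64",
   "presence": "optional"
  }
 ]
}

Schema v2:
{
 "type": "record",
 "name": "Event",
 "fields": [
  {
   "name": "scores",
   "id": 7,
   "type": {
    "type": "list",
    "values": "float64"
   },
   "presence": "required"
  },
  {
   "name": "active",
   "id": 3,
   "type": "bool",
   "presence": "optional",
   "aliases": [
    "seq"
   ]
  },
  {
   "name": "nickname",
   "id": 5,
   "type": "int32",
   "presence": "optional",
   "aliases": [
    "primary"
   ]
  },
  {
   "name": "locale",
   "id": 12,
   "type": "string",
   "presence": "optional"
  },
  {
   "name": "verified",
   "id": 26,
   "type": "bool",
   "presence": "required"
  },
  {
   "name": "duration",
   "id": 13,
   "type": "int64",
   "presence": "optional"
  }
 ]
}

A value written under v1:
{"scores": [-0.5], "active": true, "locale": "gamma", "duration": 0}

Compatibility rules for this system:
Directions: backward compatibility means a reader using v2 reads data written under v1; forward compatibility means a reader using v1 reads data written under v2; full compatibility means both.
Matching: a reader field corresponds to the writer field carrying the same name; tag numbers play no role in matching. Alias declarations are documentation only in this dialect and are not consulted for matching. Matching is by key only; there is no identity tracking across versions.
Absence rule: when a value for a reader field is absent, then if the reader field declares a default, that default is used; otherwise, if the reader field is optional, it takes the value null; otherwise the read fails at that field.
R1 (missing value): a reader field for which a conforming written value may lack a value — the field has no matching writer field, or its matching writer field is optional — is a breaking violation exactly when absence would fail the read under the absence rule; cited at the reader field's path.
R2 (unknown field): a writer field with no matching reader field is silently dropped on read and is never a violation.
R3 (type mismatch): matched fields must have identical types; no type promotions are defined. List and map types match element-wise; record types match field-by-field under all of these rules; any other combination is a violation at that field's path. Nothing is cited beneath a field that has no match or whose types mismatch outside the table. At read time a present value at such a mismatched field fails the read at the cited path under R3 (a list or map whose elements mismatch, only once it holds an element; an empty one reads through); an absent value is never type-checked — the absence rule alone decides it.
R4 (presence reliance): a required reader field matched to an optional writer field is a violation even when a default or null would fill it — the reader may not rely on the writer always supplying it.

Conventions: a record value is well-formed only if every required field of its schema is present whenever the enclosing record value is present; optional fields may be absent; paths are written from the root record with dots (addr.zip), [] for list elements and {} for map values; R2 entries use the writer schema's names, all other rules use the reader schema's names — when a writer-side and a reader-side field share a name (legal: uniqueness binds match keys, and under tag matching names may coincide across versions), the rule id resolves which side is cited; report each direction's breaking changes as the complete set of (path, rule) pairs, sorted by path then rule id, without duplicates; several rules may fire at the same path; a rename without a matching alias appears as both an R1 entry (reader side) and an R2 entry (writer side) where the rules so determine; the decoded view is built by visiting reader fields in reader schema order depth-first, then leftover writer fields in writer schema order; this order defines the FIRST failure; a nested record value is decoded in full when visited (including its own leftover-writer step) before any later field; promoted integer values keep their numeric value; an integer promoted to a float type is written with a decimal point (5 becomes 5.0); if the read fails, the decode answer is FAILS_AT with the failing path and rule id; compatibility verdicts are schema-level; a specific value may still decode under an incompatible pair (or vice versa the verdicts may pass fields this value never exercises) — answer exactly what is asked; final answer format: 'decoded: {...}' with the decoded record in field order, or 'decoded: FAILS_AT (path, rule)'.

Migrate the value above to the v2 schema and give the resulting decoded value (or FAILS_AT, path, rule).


decoded: FAILS_AT (verified, R1)

arrows below run writer -> reader for Event
decode (reader v2):
  scores := [-0.5]
  active := true
  nickname := null (absent, optional -> null)
  locale := "gamma"
  read fails at verified under R1 (no fill)
  => FAILS_AT (verified, R1)
the rest of the Event diff is inert for this question:
  field nickname in record Event: type string changed to int32 (its default is dropped) -> changes Event's schema-level verdicts only — the decode of this value is the same
  field active in record Event: required changed to optional -> changes Event's schema-level verdicts only — the decode of this value is the same
  removed field retries from record Event -> inert under this dialect — no rule fires on Event and the result does not move


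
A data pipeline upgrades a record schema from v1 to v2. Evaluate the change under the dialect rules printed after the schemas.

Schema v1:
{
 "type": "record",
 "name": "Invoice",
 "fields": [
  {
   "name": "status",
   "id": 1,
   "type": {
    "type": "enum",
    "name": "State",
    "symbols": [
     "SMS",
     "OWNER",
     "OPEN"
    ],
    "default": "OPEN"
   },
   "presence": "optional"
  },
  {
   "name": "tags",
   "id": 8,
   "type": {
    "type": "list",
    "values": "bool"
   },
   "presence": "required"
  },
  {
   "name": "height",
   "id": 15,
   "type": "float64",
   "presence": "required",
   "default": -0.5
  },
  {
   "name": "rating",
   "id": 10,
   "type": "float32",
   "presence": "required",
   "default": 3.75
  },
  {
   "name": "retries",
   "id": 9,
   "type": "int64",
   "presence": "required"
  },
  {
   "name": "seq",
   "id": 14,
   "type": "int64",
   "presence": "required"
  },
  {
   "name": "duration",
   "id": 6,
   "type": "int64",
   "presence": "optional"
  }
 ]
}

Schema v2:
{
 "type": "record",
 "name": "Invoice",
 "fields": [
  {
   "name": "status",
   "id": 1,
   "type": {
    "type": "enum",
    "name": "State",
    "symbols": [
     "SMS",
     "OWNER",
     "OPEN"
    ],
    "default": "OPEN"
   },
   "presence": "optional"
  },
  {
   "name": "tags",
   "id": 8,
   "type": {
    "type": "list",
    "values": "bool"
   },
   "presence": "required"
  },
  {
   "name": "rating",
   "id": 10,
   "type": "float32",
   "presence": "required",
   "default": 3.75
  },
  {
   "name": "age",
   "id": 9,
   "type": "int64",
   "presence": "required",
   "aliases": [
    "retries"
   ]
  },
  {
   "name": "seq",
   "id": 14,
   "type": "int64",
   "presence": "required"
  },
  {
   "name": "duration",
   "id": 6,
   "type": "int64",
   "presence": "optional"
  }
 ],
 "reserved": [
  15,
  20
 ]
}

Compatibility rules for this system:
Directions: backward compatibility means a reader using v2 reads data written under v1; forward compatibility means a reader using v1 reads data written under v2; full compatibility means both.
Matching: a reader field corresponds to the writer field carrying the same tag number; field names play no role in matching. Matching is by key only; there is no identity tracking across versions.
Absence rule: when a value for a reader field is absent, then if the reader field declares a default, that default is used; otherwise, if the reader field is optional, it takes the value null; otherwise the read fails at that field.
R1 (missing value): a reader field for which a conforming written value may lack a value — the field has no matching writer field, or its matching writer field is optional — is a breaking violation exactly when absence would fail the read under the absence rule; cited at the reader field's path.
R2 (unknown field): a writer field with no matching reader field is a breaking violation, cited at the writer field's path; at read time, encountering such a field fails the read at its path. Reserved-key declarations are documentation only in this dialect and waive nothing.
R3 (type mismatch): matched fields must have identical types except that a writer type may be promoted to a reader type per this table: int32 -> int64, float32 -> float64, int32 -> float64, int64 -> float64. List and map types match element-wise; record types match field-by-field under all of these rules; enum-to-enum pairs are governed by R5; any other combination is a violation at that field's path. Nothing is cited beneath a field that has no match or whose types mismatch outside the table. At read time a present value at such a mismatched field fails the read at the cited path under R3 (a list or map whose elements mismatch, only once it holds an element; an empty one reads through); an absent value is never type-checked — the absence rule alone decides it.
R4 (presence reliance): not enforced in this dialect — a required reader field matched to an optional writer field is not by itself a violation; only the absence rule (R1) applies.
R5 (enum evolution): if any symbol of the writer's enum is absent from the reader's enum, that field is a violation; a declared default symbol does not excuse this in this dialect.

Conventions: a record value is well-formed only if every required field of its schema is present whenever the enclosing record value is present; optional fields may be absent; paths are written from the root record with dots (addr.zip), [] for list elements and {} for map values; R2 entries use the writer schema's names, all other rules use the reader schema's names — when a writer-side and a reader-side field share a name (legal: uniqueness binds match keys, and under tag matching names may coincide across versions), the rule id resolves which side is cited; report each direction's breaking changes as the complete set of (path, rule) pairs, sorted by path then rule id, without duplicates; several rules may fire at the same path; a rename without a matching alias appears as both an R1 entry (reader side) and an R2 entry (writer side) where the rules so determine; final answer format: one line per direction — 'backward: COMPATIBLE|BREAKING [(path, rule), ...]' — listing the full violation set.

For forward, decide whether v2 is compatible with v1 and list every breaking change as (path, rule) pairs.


forward: COMPATIBLE []

each type pair in Invoice: writer, then reader
checking forward for Invoice: reader v1 against writer v2:
  writer optional, State -> State: reader status maps from writer status
  writer required, list<bool> -> list<bool>: reader tags maps from writer tags
  no writer field matches reader height
  writer required, float32 -> float32: reader rating maps from writer rating
  writer required, int64 -> int64: reader retries maps from writer age
  writer required, int64 -> int64: reader seq maps from writer seq
  writer optional, int64 -> int64: reader duration maps from writer duration
  => forward: COMPATIBLE
remaining Invoice differences; none change what is asked:
  removed field height from record Invoice (its key 15 joins the reserved list) -> affects backward compatibility only, which is not asked
  renamed field retries to age in record Invoice (alias retries declared on the renamed field) -> no rule fires on it in Invoice's dialect; the asked verdict holds


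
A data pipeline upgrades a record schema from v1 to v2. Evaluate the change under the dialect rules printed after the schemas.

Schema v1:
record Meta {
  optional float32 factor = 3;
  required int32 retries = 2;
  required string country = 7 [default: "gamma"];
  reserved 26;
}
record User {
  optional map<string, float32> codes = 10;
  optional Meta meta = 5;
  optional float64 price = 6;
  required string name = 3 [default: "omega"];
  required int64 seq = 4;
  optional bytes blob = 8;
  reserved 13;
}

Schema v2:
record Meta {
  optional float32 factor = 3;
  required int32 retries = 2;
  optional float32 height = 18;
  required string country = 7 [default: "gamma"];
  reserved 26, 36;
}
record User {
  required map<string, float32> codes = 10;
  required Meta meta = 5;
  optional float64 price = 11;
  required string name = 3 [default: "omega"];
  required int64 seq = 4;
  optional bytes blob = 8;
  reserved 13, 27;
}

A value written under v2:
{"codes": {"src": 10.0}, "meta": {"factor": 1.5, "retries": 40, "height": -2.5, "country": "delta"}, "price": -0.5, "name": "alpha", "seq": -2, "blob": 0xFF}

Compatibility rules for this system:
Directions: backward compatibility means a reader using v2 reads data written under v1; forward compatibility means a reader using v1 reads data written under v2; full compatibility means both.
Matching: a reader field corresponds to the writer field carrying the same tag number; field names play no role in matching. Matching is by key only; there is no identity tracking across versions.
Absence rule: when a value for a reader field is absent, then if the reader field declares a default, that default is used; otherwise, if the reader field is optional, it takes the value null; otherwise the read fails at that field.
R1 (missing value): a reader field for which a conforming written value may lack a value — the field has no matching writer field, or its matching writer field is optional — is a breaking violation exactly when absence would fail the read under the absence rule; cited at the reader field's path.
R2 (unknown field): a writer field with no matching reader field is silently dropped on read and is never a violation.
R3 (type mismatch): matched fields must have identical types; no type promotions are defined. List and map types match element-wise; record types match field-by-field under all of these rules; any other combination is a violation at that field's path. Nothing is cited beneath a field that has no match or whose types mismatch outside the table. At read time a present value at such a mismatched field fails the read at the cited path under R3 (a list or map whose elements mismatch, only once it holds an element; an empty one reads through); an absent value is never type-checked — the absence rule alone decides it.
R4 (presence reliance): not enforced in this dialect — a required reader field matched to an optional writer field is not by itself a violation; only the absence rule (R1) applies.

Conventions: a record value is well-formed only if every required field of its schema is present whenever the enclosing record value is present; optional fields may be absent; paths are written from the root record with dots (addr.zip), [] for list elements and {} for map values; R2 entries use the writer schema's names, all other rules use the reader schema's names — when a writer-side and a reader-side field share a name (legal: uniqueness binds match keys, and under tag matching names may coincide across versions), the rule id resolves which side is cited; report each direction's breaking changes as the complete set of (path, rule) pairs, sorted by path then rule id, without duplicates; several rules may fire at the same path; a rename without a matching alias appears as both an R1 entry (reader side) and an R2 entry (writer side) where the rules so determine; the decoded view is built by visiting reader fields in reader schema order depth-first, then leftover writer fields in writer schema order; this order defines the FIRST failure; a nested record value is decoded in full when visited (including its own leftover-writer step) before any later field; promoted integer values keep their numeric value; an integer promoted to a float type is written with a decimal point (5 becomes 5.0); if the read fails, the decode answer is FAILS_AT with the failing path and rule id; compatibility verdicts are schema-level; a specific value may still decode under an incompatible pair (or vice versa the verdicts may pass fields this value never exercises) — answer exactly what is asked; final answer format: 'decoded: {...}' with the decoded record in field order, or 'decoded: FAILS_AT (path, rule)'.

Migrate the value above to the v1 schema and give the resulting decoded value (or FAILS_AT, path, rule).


each type pair in User: writer, then reader
migrating the User value to v1:
  codes := {"src": 10.0}
  meta.factor := 1.5
  meta.retries := 40
  meta.country := "delta"
  writer meta.height: unknown -> dropped
  price := null (absent, optional -> null)
  name := "alpha"
  seq := -2
  blob := 0xFF
  writer price: unknown -> dropped
  => decoded: {"codes": {"src": 10.0}, "meta": {"factor": 1.5, "retries": 40, "country": "delta"}, "price": null, "name": "alpha", "seq": -2, "blob": 0xFF}
the other User changes do not affect what is asked:
  added field height to record Meta: optional float32, tag 18 (in v2 it sits immediately before country) -> no rule fires on it and the decoded User view is identical with or without it
  field meta in record User: optional changed to required -> matters for User compatibility verdicts, not for this value's decode
  field codes in record User: optional changed to required -> matters for User compatibility verdicts, not for this value's decode

decoded: {"codes": {"src": 10.0}, "meta": {"factor": 1.5, "retries": 40, "country": "delta"}, "price": null, "name": "alpha", "seq": -2, "blob": 0xFF}


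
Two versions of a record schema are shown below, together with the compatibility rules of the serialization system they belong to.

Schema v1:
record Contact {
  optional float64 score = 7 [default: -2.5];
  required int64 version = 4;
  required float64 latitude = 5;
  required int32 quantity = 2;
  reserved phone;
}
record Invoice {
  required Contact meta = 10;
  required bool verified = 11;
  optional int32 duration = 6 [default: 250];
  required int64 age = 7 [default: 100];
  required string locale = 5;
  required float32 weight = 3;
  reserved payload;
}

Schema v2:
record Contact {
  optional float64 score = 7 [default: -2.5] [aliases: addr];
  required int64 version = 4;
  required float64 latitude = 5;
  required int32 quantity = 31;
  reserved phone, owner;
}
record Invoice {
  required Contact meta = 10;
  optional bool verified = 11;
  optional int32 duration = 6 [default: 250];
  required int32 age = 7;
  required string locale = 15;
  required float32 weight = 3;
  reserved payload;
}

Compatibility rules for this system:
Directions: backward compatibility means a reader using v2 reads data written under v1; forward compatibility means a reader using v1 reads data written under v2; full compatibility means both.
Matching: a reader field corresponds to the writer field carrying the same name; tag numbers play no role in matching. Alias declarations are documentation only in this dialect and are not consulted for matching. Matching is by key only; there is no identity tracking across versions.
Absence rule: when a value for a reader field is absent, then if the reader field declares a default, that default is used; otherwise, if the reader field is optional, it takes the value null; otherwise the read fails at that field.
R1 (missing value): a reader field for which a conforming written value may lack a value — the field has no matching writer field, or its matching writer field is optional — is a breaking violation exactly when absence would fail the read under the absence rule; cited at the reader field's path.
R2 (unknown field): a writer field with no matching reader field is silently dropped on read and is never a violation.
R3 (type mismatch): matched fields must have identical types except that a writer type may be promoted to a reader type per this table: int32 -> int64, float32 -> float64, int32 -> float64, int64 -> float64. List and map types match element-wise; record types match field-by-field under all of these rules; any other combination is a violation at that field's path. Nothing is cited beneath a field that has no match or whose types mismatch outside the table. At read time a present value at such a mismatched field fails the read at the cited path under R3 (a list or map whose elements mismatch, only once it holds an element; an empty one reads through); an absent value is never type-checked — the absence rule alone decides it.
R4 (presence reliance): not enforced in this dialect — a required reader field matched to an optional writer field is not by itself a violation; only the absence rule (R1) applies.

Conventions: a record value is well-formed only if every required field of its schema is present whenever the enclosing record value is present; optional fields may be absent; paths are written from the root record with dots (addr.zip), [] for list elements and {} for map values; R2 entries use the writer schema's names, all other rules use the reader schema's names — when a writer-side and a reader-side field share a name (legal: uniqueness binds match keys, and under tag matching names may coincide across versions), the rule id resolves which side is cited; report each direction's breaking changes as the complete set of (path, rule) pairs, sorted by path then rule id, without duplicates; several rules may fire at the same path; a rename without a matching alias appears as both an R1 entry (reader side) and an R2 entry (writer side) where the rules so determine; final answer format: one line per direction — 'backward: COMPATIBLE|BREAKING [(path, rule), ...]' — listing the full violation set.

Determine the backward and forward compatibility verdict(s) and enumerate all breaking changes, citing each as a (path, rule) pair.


backward: BREAKING [(age, R3)]; forward: BREAKING [(verified, R1)]

arrows below run writer -> reader for Invoice
checking backward for Invoice: reader v2 against writer v1:
  meta: Contact -> Contact, writer required; from meta
  verified: bool -> bool, writer required; from verified
  duration: int32 -> int32, writer optional; from duration
  age: int64 -> int32, writer required; from age
  locale: string -> string, writer required; from locale
  weight: float32 -> float32, writer required; from weight
  meta.score: float64 -> float64, writer optional; from meta.score
  meta.version: int64 -> int64, writer required; from meta.version
  meta.latitude: float64 -> float64, writer required; from meta.latitude
  meta.quantity: int32 -> int32, writer required; from meta.quantity
  breaking: (age, R3)
  => backward: BREAKING (1)
checking forward for Invoice: reader v1 against writer v2:
  meta: Contact -> Contact, writer required; from meta
  verified: bool -> bool, writer optional; from verified
  duration: int32 -> int32, writer optional; from duration
  age: int32 -> int64, writer required; from age
  locale: string -> string, writer required; from locale
  weight: float32 -> float32, writer required; from weight
  meta.score: float64 -> float64, writer optional; from meta.score
  meta.version: int64 -> int64, writer required; from meta.version
  meta.latitude: float64 -> float64, writer required; from meta.latitude
  meta.quantity: int32 -> int32, writer required; from meta.quantity
  breaking: (verified, R1)
  => forward: BREAKING (1)


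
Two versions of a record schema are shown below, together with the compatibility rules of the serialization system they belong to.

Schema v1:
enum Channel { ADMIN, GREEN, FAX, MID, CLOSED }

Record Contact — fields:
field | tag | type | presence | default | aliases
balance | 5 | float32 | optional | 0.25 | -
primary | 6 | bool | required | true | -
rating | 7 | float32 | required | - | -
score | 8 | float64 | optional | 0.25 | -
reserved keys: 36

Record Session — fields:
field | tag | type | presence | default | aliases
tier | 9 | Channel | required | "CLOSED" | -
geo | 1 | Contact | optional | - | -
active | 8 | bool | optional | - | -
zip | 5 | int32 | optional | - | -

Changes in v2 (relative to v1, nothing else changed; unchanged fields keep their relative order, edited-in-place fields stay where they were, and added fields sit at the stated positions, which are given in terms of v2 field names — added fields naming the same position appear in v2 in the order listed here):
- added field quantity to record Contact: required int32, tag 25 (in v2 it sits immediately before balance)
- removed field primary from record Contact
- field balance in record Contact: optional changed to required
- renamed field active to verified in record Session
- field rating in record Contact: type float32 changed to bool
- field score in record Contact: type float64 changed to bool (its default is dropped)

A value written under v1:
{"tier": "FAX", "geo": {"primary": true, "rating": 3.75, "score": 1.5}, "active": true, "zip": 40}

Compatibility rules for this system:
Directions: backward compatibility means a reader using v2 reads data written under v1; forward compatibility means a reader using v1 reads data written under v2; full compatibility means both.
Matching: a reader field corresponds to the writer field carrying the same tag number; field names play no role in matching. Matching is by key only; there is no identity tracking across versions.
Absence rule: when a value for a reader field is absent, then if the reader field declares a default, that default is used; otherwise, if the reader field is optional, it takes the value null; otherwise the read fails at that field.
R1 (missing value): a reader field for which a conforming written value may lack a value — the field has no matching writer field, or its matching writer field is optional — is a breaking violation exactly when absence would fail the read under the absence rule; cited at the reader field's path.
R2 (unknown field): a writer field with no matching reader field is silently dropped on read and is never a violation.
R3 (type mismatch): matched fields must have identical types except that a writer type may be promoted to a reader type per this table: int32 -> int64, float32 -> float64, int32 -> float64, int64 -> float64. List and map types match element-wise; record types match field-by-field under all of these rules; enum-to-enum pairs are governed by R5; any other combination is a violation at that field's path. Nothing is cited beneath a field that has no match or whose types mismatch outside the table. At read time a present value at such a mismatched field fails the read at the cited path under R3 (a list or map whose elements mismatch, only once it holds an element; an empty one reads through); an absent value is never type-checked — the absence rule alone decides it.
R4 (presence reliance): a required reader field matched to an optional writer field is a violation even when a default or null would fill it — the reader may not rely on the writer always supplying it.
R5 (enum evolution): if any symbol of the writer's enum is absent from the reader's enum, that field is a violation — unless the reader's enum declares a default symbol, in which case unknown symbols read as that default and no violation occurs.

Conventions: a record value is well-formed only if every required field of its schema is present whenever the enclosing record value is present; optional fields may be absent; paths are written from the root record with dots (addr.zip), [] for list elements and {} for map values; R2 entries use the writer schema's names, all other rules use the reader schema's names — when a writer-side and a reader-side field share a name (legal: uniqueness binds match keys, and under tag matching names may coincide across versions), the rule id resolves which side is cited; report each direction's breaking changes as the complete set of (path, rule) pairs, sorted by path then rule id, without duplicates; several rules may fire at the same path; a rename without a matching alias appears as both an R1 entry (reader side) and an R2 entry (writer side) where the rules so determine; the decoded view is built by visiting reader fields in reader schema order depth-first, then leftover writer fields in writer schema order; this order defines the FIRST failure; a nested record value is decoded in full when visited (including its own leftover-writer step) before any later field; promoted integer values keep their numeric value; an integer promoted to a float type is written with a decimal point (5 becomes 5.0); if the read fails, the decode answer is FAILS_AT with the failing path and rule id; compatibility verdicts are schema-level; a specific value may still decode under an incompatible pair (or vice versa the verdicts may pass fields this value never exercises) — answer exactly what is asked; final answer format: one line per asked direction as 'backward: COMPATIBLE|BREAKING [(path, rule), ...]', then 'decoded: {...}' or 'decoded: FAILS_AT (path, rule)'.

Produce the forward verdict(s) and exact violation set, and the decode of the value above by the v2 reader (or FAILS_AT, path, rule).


in Session below, arrows point writer -> reader
checking forward for Session: reader v1 against writer v2:
  Channel -> Channel, writer required: tier aligns to tier
  Contact -> Contact, writer optional: geo aligns to geo
  bool -> bool, writer optional: active aligns to verified
  int32 -> int32, writer optional: zip aligns to zip
  float32 -> float32, writer required: geo.balance aligns to geo.balance
  geo.primary has no writer counterpart
  bool -> float32, writer required: geo.rating aligns to geo.rating
  bool -> float64, writer optional: geo.score aligns to geo.score
  leftover writer field: geo.quantity
  violation R3 at geo.rating
  violation R3 at geo.score
  => 2 violation(s): forward is BREAKING for Session
decode (reader v2):
  tier := "FAX"
  read fails at geo.quantity under R1 (no fill)
  => FAILS_AT (geo.quantity, R1)
the rest of the Session diff is inert for this question:
  removed field primary from record Contact -> fires no rule on Session, leaving the asked answer as it is
  field balance in record Contact: optional changed to required -> affects backward compatibility only, which is not asked
  renamed field active to verified in record Session -> fires no rule on Session, leaving the asked answer as it is

forward: BREAKING [(geo.rating, R3), (geo.score, R3)]; decoded: FAILS_AT (geo.quantity, R1)


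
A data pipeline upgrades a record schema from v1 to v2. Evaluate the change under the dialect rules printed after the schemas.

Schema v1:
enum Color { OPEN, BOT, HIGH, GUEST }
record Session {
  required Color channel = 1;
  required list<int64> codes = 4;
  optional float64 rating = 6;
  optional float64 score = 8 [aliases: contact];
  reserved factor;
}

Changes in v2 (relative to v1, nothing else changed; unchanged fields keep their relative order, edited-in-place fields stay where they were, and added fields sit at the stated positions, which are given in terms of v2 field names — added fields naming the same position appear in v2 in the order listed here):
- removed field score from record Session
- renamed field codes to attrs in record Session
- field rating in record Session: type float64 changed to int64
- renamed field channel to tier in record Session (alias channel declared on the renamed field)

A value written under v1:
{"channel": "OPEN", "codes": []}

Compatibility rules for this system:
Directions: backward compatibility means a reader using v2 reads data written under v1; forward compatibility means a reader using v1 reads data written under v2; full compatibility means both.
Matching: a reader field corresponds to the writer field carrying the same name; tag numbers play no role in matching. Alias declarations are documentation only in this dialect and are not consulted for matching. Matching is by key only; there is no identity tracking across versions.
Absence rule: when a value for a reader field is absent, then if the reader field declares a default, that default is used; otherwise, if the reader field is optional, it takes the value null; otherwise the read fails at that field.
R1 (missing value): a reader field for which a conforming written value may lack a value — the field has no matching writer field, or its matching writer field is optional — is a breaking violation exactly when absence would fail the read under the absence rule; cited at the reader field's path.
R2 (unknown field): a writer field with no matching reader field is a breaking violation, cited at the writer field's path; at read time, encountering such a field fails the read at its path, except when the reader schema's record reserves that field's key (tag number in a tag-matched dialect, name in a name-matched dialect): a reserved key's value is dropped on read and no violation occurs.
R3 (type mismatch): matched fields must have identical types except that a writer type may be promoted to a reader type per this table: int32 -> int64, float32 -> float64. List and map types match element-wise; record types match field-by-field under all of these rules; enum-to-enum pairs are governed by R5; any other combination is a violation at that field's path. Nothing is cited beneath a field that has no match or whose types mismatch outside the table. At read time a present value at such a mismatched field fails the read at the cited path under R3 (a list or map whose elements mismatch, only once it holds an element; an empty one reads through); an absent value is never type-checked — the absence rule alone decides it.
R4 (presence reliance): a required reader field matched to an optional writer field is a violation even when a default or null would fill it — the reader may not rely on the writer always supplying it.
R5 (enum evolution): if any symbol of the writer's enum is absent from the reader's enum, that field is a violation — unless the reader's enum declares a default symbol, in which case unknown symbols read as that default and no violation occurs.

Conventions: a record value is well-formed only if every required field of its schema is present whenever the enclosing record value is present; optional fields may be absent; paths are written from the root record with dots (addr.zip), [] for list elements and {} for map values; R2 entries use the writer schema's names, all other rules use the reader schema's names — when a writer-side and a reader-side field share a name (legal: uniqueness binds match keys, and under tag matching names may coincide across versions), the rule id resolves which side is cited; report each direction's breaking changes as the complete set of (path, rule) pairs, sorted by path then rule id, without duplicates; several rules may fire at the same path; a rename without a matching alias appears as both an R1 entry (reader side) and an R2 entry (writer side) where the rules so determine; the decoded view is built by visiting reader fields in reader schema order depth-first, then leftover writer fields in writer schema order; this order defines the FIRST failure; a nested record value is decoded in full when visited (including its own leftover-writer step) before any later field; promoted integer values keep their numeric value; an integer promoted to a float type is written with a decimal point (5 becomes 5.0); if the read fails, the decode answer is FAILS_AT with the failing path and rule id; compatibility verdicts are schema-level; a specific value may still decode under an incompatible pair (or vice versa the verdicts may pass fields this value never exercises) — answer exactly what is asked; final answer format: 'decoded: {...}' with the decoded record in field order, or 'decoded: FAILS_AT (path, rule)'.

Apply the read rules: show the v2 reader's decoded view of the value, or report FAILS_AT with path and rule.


the writer's type comes first in each Session pair
decode walk for Session under reader schema v2:
  read fails at tier under R1 (no fill)
  => FAILS_AT (tier, R1)
the rest of the Session diff is inert for this question:
  removed field score from record Session -> changes Session's schema-level verdicts only — the decode of this value is the same
  renamed field codes to attrs in record Session -> changes Session's schema-level verdicts only — the decode of this value is the same
  field rating in record Session: type float64 changed to int64 -> changes Session's schema-level verdicts only — the decode of this value is the same

decoded: FAILS_AT (tier, R1)
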